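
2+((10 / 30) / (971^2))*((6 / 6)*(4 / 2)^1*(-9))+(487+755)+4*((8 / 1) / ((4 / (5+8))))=1270949662 / 942841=1348.00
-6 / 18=-1 / 3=-0.33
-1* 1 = -1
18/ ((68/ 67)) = 603/ 34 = 17.74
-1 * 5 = -5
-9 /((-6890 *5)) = 0.00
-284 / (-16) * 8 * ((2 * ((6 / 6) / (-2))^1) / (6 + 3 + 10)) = -7.47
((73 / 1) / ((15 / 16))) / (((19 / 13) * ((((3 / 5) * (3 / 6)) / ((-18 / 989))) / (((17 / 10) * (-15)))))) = 82.42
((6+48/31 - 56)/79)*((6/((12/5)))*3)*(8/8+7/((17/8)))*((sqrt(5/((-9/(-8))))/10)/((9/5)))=-274115*sqrt(10)/374697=-2.31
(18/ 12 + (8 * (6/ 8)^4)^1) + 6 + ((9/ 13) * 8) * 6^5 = 17920077/ 416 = 43077.11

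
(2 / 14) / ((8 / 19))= 19 / 56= 0.34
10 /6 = 5 /3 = 1.67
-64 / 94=-32 / 47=-0.68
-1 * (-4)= 4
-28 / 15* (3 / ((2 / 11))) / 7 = -22 / 5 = -4.40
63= 63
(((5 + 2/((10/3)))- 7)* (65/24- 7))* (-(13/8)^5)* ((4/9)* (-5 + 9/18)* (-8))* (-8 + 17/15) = 27573332059/3686400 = 7479.75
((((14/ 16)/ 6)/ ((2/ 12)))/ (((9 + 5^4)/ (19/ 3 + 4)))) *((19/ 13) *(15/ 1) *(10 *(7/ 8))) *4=721525/ 65936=10.94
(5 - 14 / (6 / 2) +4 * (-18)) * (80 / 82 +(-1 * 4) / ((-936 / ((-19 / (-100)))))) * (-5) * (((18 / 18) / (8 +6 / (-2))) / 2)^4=40281497 / 1151280000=0.03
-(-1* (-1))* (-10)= 10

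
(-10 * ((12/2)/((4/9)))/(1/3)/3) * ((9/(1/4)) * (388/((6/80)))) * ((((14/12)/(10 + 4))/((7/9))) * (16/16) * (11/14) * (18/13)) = -1866823200/637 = -2930648.67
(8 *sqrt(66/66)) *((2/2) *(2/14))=8/7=1.14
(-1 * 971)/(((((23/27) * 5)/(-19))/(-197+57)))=-606410.61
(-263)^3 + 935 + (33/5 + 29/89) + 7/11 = -89042519223/4895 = -18190504.44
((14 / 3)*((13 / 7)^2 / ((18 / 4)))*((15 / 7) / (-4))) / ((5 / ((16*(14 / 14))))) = -2704 / 441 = -6.13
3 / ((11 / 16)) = 48 / 11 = 4.36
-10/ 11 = -0.91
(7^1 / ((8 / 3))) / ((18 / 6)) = 7 / 8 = 0.88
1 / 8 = 0.12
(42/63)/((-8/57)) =-19/4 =-4.75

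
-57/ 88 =-0.65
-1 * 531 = -531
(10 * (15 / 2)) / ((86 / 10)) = 375 / 43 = 8.72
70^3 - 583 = 342417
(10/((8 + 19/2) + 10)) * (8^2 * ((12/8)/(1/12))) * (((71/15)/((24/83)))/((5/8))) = 3017216/275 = 10971.69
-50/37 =-1.35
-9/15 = -3/5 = -0.60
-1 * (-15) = 15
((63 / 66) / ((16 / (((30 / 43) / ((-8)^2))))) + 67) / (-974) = -32451899 / 471758848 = -0.07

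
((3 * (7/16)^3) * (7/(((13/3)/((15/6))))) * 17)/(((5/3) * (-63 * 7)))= -2499/106496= -0.02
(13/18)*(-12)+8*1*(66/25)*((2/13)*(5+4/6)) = 9502/975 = 9.75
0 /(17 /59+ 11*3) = 0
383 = 383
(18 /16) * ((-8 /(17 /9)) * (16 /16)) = -81 /17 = -4.76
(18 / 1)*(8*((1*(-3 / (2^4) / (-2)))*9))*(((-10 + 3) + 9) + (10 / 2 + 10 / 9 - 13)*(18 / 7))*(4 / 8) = -13365 / 14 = -954.64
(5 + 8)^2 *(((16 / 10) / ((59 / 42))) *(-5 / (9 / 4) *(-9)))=227136 / 59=3849.76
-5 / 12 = -0.42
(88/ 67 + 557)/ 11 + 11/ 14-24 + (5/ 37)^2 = 389290787/ 14125342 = 27.56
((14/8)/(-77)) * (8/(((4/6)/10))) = -30/11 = -2.73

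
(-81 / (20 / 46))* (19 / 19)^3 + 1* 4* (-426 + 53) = -1678.30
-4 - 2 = -6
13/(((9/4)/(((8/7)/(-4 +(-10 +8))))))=-1.10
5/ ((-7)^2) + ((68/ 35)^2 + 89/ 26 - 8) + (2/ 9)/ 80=-799651/ 1146600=-0.70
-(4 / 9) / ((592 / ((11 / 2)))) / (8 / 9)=-11 / 2368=-0.00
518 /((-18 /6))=-172.67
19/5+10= 69/5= 13.80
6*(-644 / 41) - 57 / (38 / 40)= -6324 / 41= -154.24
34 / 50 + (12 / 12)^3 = 42 / 25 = 1.68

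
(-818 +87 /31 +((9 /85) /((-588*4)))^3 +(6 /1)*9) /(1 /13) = -90783121192784394881 /9174167371264000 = -9895.52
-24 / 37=-0.65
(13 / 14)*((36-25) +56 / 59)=9165 / 826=11.10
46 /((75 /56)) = 2576 /75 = 34.35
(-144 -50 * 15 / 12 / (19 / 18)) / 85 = -2.39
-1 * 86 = -86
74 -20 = 54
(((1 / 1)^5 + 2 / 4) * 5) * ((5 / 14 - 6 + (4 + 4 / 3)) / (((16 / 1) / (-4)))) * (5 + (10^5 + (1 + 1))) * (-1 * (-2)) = 6500455 / 56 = 116079.55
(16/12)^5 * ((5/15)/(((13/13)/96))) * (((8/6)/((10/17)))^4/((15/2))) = 87578116096/184528125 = 474.61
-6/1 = -6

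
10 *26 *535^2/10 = 7441850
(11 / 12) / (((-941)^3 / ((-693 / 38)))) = 2541 / 126652118392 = 0.00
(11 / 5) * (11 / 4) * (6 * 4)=726 / 5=145.20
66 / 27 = 22 / 9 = 2.44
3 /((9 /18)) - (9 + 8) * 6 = -96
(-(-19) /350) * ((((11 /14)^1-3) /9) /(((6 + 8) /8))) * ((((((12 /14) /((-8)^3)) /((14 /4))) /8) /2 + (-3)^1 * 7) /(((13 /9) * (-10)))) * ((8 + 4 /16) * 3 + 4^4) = -278786020113 /89493913600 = -3.12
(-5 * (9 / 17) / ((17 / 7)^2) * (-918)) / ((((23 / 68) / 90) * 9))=4762800 / 391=12181.07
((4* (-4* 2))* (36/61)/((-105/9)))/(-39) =-1152/27755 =-0.04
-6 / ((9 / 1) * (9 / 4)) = -8 / 27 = -0.30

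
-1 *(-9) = 9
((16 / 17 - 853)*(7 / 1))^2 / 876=10280946025 / 253164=40609.83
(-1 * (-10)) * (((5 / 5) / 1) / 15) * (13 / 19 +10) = 406 / 57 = 7.12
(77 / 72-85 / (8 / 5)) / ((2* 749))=-937 / 26964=-0.03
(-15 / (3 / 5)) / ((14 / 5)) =-125 / 14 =-8.93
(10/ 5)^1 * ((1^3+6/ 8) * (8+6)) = 49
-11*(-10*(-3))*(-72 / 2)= 11880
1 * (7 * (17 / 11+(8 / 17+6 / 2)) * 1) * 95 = 623770 / 187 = 3335.67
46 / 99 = 0.46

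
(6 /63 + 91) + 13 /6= 3917 /42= 93.26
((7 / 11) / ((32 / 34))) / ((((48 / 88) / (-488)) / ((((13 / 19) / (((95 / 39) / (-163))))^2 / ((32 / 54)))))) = -446180343310611 / 208513600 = -2139814.11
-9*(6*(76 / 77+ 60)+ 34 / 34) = -254277 / 77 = -3302.30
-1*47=-47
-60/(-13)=60/13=4.62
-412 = -412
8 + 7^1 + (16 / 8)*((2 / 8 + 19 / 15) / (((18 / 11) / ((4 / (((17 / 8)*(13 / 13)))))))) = 42433 / 2295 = 18.49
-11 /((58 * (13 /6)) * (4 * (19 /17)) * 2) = -561 /57304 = -0.01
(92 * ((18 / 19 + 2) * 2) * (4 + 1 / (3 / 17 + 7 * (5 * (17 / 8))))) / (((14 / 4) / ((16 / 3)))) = 638918656 / 192641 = 3316.63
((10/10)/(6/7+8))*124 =14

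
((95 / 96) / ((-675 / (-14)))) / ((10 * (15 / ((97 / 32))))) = 12901 / 31104000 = 0.00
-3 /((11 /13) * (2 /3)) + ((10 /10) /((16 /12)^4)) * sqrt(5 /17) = -5.15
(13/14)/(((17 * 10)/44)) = 143/595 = 0.24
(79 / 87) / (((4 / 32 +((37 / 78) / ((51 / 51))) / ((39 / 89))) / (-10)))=-3204240 / 426097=-7.52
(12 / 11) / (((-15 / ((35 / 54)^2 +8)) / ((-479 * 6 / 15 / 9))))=23521774 / 1804275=13.04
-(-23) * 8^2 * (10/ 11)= 14720/ 11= 1338.18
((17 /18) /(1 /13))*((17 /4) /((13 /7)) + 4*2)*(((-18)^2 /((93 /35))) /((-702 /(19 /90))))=-1209635 /261144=-4.63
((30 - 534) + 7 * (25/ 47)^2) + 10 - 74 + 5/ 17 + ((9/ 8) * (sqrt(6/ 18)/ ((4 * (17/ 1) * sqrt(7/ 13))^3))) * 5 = -565.73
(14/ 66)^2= 49/ 1089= 0.04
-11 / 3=-3.67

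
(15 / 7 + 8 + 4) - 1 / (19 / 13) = 1790 / 133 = 13.46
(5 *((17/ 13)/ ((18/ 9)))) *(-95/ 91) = -8075/ 2366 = -3.41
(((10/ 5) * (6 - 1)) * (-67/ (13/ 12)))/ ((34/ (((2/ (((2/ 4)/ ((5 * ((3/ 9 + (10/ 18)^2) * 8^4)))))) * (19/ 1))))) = -8342732800/ 459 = -18175888.45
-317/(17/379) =-120143/17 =-7067.24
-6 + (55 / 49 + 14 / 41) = -9113 / 2009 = -4.54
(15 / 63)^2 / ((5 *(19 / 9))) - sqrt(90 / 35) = 5 / 931 - 3 *sqrt(14) / 7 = -1.60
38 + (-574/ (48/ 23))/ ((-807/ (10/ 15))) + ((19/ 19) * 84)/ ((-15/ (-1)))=6366341/ 145260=43.83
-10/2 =-5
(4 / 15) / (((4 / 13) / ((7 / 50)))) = 91 / 750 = 0.12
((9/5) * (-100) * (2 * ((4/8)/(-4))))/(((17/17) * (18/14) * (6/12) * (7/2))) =20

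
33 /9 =11 /3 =3.67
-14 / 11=-1.27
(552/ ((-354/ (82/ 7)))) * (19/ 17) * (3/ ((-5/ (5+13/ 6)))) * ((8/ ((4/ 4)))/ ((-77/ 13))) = -320499296/ 2703085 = -118.57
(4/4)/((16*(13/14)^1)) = 7/104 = 0.07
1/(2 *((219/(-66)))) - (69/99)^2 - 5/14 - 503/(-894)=-35732771/82915371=-0.43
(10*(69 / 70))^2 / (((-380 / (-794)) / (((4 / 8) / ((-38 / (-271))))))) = 512221707 / 707560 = 723.93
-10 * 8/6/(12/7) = -70/9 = -7.78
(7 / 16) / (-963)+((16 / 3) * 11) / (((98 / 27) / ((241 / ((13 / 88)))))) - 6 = 258745214453 / 9814896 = 26362.50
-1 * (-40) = 40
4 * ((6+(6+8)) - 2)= 72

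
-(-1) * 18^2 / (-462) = -54 / 77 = -0.70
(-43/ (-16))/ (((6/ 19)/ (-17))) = -13889/ 96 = -144.68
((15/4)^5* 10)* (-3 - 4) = -51910.40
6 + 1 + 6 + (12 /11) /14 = 1007 /77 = 13.08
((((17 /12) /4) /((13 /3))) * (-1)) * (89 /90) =-1513 /18720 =-0.08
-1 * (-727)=727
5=5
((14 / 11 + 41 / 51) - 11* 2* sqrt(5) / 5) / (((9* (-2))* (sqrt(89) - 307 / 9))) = -3377* sqrt(5) / 435200 - 99* sqrt(445) / 435200 + 699* sqrt(89) / 6510592 + 71531 / 19531776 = -0.02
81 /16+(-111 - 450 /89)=-158055 /1424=-110.99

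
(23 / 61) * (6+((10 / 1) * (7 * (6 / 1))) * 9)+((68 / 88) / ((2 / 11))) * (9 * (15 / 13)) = 1471.64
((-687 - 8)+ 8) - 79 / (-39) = -26714 / 39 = -684.97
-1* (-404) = 404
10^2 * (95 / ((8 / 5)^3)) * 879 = 260953125 / 128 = 2038696.29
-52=-52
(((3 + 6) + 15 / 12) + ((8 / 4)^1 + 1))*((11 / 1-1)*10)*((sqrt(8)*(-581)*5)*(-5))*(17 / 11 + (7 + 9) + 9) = 11239445000*sqrt(2) / 11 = 1444997777.50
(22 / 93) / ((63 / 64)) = 1408 / 5859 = 0.24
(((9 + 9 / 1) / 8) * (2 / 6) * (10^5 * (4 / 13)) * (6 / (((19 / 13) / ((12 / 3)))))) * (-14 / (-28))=189473.68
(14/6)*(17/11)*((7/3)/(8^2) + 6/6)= 23681/6336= 3.74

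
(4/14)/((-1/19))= -5.43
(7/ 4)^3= 343/ 64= 5.36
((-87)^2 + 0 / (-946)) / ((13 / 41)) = 310329 / 13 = 23871.46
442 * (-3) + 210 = -1116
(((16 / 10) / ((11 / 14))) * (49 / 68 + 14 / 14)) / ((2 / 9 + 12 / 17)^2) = 1127763 / 277255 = 4.07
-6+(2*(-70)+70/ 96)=-6973/ 48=-145.27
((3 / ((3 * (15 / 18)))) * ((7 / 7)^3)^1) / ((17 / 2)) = 12 / 85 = 0.14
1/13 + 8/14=59/91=0.65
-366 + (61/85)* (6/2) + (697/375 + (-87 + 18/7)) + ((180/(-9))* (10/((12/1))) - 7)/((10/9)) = -41743739/89250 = -467.72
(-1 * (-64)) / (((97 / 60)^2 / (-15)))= -3456000 / 9409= -367.31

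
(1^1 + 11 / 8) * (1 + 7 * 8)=1083 / 8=135.38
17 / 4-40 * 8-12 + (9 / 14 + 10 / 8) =-2281 / 7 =-325.86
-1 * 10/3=-3.33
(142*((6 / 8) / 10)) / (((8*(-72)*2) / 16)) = -71 / 480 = -0.15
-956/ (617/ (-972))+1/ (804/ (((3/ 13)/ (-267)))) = 864397624279/ 573950676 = 1506.05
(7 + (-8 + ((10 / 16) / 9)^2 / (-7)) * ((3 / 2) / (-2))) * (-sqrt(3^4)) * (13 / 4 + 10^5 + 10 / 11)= -2767789910111 / 236544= -11700951.66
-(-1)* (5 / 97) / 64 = 0.00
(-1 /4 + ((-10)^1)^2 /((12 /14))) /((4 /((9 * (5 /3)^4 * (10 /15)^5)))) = 1746250 /6561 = 266.16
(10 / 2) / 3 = 5 / 3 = 1.67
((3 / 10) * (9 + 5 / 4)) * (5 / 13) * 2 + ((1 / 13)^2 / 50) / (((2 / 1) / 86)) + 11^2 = 2084961 / 16900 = 123.37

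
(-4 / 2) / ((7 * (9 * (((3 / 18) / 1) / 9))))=-1.71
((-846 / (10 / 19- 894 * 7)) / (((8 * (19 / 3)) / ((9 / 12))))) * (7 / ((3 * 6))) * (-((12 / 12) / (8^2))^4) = -2961 / 63829656469504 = -0.00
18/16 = 9/8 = 1.12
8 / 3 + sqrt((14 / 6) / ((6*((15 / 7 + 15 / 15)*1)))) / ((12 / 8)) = 7*sqrt(11) / 99 + 8 / 3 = 2.90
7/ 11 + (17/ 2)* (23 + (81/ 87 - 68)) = -119290/ 319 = -373.95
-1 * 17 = -17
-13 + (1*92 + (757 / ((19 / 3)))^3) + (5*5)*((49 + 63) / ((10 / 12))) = 11736136612 / 6859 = 1711056.51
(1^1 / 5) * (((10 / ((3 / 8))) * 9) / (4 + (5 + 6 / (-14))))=28 / 5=5.60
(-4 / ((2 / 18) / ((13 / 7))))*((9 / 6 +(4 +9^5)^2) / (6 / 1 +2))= -816018093657 / 28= -29143503344.89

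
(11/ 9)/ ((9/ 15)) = 55/ 27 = 2.04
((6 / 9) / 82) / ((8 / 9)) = 3 / 328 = 0.01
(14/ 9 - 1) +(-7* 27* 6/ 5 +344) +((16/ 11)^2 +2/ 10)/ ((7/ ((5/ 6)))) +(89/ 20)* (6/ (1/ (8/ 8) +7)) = 121.37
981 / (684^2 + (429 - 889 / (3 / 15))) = 981 / 463840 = 0.00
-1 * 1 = -1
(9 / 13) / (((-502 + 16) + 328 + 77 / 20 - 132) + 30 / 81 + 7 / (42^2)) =-8505 / 3510754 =-0.00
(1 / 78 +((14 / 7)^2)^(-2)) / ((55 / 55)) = 47 / 624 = 0.08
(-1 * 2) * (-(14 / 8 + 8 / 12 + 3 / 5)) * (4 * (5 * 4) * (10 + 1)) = 15928 / 3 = 5309.33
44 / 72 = 11 / 18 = 0.61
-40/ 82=-20/ 41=-0.49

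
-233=-233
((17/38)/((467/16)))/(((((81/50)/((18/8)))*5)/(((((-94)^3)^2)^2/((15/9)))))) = 32362581407369229600309248/26619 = 1215769991636396168162.19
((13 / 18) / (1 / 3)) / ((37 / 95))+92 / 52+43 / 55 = 1287953 / 158730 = 8.11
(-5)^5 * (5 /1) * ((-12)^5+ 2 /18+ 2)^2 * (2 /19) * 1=-156725668811281250 /1539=-101836042112593.40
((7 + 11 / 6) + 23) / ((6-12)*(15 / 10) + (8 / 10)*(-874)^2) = 955 / 18332754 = 0.00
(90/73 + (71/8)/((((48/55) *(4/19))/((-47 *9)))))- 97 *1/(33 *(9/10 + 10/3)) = -1066845602555/52214272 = -20432.07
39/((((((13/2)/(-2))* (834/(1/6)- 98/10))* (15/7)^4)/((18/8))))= -2401/9364125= -0.00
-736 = -736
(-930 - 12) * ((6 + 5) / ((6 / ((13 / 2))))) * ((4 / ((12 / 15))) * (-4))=224510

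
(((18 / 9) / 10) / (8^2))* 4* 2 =1 / 40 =0.02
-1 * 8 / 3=-8 / 3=-2.67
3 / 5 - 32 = -157 / 5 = -31.40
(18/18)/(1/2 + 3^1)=2/7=0.29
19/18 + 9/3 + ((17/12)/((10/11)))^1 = 2021/360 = 5.61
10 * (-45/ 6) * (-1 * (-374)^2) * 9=94416300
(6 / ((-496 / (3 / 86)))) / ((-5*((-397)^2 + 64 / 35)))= 0.00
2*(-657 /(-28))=657 /14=46.93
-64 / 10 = -32 / 5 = -6.40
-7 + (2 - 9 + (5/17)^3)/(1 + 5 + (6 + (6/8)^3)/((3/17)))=-95495807/13328969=-7.16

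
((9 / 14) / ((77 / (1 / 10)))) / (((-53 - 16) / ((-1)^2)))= -3 / 247940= -0.00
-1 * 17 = -17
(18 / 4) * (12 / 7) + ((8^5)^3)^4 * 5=53637343930306110042542145950260821426655869276426076214 / 7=7662477704329444291791735000000000000000000000000000000.00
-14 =-14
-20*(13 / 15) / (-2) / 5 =26 / 15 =1.73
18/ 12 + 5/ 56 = 1.59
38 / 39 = 0.97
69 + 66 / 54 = 632 / 9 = 70.22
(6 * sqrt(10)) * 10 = 60 * sqrt(10) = 189.74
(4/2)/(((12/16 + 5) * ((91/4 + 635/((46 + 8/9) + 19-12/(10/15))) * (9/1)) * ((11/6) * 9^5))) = 27584/2782358115471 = 0.00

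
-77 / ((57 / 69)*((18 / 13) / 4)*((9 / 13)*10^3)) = -299299 / 769500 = -0.39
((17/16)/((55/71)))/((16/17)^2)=1.55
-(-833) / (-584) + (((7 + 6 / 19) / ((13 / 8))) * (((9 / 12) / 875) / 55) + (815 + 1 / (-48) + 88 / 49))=237724127344477 / 291561270000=815.35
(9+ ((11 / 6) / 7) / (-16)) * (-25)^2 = 3773125 / 672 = 5614.77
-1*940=-940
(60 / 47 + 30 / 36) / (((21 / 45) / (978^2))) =203252850 / 47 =4324528.72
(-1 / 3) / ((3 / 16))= -16 / 9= -1.78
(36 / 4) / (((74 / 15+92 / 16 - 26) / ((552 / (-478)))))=149040 / 219641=0.68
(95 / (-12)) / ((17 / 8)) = -190 / 51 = -3.73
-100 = -100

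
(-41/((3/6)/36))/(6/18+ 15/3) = -1107/2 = -553.50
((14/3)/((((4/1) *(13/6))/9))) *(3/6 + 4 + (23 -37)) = -1197/26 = -46.04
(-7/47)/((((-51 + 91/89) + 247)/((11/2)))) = -0.00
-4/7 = -0.57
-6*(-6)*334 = 12024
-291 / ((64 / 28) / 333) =-678321 / 16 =-42395.06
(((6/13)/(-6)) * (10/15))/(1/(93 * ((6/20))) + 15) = -186/54535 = -0.00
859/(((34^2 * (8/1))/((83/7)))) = 71297/64736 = 1.10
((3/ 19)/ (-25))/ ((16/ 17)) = -0.01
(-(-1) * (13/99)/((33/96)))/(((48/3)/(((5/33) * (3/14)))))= 65/83853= 0.00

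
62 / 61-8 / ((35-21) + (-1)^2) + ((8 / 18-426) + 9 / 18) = -2330903 / 5490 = -424.57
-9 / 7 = -1.29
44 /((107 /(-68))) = -27.96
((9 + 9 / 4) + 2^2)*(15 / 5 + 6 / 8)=57.19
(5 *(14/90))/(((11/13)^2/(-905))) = -983.12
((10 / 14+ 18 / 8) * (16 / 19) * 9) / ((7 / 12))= 35856 / 931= 38.51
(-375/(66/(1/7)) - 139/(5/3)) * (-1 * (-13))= -842959/770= -1094.75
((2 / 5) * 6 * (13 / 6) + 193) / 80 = 991 / 400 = 2.48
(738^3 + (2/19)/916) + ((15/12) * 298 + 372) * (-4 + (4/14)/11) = 269324394929231/670054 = 401944313.34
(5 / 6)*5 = 25 / 6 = 4.17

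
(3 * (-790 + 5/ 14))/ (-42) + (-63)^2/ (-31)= -435219/ 6076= -71.63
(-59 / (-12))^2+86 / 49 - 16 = 70057 / 7056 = 9.93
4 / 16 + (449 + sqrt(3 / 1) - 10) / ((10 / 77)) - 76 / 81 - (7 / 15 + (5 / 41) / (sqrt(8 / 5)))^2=-7* sqrt(10) / 246 + 77* sqrt(3) / 10 + 92028078817 / 27232200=3392.63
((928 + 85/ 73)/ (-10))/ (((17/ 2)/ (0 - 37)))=2509673/ 6205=404.46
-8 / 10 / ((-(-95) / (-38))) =8 / 25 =0.32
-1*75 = -75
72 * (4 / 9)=32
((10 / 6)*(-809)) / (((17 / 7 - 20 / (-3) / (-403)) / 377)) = -4301926265 / 20413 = -210744.44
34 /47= 0.72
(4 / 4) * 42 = 42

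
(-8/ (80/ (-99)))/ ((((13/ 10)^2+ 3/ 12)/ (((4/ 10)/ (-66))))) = -3/ 97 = -0.03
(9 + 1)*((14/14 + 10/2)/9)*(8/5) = 10.67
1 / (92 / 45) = 45 / 92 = 0.49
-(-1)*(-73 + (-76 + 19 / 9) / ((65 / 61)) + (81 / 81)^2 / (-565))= -9409627 / 66105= -142.34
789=789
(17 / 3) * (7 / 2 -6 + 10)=85 / 2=42.50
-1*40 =-40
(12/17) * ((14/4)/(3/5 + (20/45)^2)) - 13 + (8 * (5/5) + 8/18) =-72041/49419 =-1.46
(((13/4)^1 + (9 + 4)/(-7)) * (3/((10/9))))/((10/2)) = 1053/1400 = 0.75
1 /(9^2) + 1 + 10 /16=1061 /648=1.64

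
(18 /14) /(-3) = -3 /7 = -0.43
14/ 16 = 7/ 8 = 0.88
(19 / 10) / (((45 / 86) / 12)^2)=1124192 / 1125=999.28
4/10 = 2/5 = 0.40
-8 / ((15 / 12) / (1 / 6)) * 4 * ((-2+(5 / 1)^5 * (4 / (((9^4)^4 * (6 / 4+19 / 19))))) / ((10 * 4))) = 29648323021589456 / 138976514163888075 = 0.21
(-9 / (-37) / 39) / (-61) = -3 / 29341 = -0.00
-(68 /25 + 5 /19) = -1417 /475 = -2.98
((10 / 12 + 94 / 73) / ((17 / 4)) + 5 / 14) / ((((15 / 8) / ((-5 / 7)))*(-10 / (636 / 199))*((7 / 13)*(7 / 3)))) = 245984024 / 2964742795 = 0.08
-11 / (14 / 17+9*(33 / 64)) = -11968 / 5945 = -2.01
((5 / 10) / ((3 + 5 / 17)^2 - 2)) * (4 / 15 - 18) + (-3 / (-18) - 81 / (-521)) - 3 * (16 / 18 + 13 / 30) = -92882633 / 19990770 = -4.65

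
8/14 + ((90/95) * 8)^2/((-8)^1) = -16700/2527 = -6.61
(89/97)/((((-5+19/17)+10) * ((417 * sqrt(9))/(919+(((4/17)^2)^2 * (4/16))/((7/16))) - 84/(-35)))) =4064611082605/101933856932232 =0.04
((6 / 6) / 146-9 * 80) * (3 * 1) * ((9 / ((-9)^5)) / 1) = 105119 / 319302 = 0.33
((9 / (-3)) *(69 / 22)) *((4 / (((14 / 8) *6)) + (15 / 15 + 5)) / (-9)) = 6.67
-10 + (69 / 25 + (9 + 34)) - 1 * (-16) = 1294 / 25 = 51.76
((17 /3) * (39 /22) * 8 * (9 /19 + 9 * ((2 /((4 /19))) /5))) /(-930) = -245973 /161975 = -1.52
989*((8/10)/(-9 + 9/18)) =-7912/85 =-93.08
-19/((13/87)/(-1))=1653/13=127.15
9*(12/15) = 36/5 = 7.20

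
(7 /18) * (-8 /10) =-14 /45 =-0.31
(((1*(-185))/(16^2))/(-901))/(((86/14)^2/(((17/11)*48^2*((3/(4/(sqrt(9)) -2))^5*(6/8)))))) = -14452537995/137979776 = -104.74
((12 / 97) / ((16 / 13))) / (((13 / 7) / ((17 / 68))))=21 / 1552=0.01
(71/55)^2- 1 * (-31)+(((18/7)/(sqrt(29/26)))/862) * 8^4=36864 * sqrt(754)/87493+98816/3025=44.24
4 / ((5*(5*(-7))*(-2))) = 2 / 175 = 0.01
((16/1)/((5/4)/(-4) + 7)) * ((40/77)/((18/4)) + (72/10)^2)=230432768/1853775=124.30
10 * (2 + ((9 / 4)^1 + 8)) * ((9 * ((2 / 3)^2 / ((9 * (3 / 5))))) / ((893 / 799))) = 81.19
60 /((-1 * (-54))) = 10 /9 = 1.11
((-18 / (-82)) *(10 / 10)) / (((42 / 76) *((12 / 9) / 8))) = 2.38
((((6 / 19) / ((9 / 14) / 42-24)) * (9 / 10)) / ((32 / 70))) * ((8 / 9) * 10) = -6860 / 29773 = -0.23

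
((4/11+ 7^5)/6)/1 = 61627/22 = 2801.23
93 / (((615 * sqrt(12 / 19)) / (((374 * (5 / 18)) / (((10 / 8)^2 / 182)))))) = 8440432 * sqrt(57) / 27675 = 2302.58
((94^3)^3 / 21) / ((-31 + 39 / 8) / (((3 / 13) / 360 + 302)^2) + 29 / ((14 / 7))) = 1881793503606341.73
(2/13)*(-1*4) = -8/13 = -0.62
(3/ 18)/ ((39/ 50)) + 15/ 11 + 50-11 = 52223/ 1287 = 40.58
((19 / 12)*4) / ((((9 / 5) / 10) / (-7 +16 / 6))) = -12350 / 81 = -152.47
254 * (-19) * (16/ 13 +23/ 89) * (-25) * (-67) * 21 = -252797830.29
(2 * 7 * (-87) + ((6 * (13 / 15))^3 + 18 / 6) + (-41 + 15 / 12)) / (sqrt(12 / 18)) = -557071 * sqrt(6) / 1000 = -1364.54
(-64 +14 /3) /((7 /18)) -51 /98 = -15003 /98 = -153.09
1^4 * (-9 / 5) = -9 / 5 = -1.80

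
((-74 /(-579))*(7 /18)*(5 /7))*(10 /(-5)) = -370 /5211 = -0.07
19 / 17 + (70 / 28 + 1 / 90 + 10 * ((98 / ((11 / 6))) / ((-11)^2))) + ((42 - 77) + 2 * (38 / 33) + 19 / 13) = -306947272 / 13236795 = -23.19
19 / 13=1.46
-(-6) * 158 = 948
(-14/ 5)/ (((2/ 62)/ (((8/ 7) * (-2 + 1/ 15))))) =14384/ 75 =191.79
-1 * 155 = -155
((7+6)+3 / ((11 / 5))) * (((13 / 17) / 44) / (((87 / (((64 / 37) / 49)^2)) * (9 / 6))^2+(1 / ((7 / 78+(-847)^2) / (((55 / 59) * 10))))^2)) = 375618793894406060560722427904 / 16501882916327924004070530646798157800737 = 0.00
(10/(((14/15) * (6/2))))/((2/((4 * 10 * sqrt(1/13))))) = 500 * sqrt(13)/91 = 19.81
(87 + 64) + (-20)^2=551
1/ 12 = 0.08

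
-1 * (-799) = 799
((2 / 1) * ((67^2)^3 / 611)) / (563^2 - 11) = 90458382169 / 96830669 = 934.19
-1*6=-6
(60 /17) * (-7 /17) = -420 /289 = -1.45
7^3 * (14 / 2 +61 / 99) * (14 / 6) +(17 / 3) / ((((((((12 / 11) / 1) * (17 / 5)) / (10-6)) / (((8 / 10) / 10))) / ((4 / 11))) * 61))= 6095.47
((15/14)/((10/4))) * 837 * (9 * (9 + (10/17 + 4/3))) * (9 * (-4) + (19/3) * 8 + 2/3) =64336842/119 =540645.73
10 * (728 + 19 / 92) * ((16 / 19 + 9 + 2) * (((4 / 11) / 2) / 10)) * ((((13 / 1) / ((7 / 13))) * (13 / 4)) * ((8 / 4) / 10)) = 24604.97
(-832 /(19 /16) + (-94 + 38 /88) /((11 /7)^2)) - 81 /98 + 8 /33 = -10990469827 /14869932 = -739.11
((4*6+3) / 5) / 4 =27 / 20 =1.35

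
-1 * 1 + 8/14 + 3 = 2.57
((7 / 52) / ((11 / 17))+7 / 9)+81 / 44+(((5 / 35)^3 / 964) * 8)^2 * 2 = 24859078178318 / 8794291809303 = 2.83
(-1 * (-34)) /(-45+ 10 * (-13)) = -34 /175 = -0.19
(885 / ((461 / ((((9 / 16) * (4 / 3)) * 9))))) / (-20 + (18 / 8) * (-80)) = -0.06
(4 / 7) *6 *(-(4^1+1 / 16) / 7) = -195 / 98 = -1.99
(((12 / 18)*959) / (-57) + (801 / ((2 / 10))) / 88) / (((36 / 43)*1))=22191053 / 541728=40.96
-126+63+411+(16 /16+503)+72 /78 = 11088 /13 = 852.92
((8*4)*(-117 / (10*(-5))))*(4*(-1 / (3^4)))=-832 / 225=-3.70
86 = 86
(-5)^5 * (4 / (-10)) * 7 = 8750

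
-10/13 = -0.77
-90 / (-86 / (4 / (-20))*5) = -9 / 215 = -0.04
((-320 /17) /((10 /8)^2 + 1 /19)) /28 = -24320 /58429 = -0.42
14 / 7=2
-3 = -3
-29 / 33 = -0.88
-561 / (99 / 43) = -731 / 3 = -243.67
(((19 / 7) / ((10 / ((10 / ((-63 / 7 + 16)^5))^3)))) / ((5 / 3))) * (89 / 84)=8455 / 232630513987207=0.00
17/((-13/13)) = -17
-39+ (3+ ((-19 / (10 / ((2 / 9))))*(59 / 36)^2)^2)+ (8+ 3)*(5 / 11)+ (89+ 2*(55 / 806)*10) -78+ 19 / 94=-1104652999142539 / 64422553478400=-17.15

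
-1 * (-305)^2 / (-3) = 93025 / 3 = 31008.33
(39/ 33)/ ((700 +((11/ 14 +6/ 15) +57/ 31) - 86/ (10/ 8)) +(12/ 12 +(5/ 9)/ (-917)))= 33259590/ 17876932403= 0.00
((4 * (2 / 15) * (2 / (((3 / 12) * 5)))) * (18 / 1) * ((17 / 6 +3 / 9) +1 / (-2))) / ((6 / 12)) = 2048 / 25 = 81.92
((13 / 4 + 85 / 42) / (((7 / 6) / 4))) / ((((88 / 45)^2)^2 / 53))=96278574375 / 1469253632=65.53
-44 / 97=-0.45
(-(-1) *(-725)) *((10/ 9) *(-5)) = 36250/ 9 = 4027.78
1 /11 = 0.09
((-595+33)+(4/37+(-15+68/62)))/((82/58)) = -19152673/47027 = -407.27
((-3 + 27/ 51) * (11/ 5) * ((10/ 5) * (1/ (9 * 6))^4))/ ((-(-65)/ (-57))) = 1463/ 1304982900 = 0.00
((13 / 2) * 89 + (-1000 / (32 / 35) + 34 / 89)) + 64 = -160509 / 356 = -450.87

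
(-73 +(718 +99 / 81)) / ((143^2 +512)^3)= 5816 / 82885488873129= 0.00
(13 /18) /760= 13 /13680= 0.00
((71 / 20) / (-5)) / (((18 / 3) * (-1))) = 0.12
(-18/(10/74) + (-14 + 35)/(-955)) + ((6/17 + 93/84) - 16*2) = -74442887/454580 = -163.76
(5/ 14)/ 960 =1/ 2688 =0.00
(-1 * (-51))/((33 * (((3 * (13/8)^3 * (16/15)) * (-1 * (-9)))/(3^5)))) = 73440/24167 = 3.04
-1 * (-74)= 74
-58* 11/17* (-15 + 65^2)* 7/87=-648340/51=-12712.55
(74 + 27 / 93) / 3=2303 / 93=24.76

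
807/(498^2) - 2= -2.00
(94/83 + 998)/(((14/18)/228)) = 170168256/581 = 292888.56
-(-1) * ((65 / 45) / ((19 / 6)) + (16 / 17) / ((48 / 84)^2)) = 3.34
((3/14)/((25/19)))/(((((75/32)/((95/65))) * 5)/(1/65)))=5776/18484375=0.00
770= 770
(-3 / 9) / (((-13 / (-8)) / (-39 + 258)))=-584 / 13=-44.92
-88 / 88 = -1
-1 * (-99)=99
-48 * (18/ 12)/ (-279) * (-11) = -88/ 31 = -2.84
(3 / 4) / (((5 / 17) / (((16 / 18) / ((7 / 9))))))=102 / 35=2.91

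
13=13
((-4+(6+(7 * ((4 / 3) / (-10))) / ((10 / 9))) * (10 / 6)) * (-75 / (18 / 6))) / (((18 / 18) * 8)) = -115 / 8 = -14.38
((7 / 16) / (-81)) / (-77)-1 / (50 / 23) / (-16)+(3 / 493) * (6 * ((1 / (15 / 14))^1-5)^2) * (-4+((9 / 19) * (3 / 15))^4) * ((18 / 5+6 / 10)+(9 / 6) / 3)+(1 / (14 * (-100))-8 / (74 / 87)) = -45196338935459754607 / 2180368396552500000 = -20.73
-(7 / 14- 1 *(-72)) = -145 / 2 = -72.50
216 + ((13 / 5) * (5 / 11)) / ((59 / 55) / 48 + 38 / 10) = 2182776 / 10091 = 216.31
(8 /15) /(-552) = -1 /1035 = -0.00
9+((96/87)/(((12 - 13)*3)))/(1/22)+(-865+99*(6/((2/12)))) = 234892/87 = 2699.91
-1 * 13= -13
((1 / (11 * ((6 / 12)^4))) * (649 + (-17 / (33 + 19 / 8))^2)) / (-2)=-415970056 / 880979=-472.17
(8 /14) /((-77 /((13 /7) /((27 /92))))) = -0.05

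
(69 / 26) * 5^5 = 215625 / 26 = 8293.27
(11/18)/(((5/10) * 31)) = 11/279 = 0.04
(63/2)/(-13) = -63/26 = -2.42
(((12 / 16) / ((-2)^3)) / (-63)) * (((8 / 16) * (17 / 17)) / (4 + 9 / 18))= 1 / 6048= 0.00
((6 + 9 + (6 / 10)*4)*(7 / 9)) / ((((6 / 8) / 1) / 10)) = 1624 / 9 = 180.44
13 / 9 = 1.44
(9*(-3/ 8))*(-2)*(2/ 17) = 27/ 34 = 0.79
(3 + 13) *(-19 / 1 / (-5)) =304 / 5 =60.80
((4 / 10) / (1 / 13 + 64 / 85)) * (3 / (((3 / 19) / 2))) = 16796 / 917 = 18.32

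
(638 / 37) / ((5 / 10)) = 1276 / 37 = 34.49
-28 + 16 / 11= -292 / 11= -26.55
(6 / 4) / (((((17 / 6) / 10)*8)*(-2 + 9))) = 45 / 476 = 0.09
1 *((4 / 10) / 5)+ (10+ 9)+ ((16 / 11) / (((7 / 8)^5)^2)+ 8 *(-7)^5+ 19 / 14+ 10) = -20883682893560919 / 155361386950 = -134420.03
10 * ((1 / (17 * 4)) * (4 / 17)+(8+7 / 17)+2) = 104.15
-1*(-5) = 5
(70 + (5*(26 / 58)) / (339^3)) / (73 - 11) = 79085184635 / 70046877762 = 1.13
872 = 872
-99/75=-33/25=-1.32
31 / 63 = 0.49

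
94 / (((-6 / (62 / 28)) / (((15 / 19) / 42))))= -7285 / 11172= -0.65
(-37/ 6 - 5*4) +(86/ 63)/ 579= -1908791/ 72954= -26.16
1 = 1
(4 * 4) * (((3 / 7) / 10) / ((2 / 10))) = 24 / 7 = 3.43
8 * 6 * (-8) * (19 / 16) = -456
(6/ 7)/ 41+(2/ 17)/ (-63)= 0.02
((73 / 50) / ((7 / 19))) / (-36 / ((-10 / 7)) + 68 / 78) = 0.15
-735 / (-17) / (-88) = -735 / 1496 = -0.49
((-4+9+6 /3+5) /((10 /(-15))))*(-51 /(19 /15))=13770 /19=724.74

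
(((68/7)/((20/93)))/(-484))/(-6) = 527/33880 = 0.02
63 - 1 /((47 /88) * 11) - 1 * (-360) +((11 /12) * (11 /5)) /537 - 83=339.83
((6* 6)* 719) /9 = 2876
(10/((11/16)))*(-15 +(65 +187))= 37920/11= 3447.27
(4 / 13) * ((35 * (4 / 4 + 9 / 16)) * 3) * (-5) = -13125 / 52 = -252.40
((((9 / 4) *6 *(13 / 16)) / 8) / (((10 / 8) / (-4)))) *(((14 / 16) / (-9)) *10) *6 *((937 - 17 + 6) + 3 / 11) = 8344791 / 352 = 23706.79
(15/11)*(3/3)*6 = 90/11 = 8.18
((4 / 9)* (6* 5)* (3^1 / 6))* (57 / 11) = 380 / 11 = 34.55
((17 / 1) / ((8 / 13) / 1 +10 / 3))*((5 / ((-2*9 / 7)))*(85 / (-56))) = 93925 / 7392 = 12.71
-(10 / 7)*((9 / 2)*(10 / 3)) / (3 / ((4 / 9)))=-200 / 63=-3.17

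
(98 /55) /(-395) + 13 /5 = 56387 /21725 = 2.60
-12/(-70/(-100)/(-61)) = 7320/7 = 1045.71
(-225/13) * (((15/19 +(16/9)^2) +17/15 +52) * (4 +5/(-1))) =2196280/2223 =987.98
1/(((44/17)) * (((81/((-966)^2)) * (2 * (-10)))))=-440657/1980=-222.55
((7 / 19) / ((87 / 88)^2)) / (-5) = -54208 / 719055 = -0.08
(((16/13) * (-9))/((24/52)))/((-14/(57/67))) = 684/469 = 1.46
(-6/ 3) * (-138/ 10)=138/ 5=27.60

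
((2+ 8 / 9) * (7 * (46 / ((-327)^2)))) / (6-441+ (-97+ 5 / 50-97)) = -83720 / 6052288329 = -0.00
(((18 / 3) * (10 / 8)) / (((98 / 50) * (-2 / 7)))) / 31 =-375 / 868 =-0.43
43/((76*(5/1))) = 43/380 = 0.11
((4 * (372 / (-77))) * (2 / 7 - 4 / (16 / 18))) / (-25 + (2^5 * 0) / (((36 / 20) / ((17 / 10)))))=-43896 / 13475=-3.26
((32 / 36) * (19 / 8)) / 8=19 / 72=0.26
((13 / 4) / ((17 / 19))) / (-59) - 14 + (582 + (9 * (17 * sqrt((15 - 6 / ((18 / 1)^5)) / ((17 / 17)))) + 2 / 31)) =70643663 / 124372 + 17 * sqrt(14171757) / 108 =1160.57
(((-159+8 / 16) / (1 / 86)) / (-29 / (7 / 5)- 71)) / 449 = 95417 / 288258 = 0.33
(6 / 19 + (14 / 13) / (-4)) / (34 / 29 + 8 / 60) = 10005 / 280592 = 0.04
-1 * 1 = -1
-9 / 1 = -9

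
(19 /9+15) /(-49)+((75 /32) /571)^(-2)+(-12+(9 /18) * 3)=1557756467 /26250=59343.10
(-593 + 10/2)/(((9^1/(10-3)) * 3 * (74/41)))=-28126/333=-84.46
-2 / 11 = -0.18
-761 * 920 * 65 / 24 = -5688475 / 3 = -1896158.33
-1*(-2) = 2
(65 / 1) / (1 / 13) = 845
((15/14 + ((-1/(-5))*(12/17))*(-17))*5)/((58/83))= -7719/812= -9.51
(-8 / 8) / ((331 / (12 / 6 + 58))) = -60 / 331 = -0.18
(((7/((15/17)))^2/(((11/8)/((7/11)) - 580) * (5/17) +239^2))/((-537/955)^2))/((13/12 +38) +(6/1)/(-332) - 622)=-163281014232224/27232515827906706837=-0.00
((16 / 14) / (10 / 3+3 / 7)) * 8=192 / 79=2.43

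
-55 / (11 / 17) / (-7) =85 / 7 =12.14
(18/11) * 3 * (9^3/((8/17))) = 334611/44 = 7604.80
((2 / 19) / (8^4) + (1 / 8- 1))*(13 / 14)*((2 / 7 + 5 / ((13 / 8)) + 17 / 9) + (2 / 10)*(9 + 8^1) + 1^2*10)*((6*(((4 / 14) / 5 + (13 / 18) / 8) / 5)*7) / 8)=-35780152447 / 15253504000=-2.35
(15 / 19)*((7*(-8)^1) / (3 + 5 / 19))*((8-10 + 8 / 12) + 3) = -700 / 31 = -22.58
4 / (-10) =-2 / 5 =-0.40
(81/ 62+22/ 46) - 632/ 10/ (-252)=914329/ 449190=2.04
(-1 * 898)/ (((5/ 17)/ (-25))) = 76330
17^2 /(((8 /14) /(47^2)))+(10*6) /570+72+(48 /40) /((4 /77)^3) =3422534901 /3040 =1125833.85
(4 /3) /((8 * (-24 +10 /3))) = -1 /124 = -0.01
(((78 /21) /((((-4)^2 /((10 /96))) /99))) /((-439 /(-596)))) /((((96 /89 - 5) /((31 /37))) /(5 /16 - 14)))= 193112052705 /20317004288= 9.50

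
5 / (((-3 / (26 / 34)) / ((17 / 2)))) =-65 / 6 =-10.83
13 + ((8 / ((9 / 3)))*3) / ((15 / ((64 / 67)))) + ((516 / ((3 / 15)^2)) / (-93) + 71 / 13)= -48495964 / 405015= -119.74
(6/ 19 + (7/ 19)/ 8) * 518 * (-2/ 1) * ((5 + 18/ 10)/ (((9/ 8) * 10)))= -193732/ 855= -226.59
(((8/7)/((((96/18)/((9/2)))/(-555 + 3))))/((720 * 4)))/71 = -207/79520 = -0.00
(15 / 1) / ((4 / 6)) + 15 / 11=525 / 22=23.86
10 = 10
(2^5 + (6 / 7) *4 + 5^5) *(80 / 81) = 1769840 / 567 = 3121.41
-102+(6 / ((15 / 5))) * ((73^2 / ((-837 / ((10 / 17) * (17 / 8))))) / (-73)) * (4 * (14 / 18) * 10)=-717266 / 7533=-95.22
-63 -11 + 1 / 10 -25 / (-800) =-11819 / 160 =-73.87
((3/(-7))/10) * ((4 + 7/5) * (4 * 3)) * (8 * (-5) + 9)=15066/175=86.09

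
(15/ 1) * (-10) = -150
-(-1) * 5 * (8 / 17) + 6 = 142 / 17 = 8.35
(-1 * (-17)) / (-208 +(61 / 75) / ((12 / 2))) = -7650 / 93539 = -0.08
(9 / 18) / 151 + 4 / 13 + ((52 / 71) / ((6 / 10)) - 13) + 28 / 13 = -7789133 / 836238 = -9.31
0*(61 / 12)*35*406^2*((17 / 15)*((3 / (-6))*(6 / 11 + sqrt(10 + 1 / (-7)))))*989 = 0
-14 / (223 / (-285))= 3990 / 223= 17.89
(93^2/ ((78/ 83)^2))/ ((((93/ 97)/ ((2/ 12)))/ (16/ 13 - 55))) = -4826646959/ 52728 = -91538.59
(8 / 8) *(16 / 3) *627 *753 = 2518032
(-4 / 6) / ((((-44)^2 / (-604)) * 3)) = 151 / 2178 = 0.07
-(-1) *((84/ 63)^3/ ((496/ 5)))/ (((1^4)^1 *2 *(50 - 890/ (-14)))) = 14/ 133083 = 0.00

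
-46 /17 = -2.71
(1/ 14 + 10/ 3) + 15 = 773/ 42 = 18.40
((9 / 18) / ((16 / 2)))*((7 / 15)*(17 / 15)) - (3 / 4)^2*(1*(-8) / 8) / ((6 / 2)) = 397 / 1800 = 0.22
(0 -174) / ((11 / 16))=-2784 / 11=-253.09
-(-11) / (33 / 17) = 17 / 3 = 5.67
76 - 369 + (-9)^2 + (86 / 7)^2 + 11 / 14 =-5907 / 98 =-60.28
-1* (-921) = 921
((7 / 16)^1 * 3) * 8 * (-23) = -241.50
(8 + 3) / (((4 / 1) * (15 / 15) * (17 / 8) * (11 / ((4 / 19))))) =0.02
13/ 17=0.76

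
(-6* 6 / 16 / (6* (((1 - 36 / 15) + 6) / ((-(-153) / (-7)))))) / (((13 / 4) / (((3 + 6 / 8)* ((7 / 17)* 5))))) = 10125 / 2392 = 4.23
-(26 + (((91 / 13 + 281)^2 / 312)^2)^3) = -1703893329976781106890 / 4826809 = -353006164108996.46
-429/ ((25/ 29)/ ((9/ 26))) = -8613/ 50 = -172.26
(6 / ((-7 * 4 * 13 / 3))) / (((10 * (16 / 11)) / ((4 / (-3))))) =33 / 7280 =0.00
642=642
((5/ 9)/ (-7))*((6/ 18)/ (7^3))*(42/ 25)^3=-8/ 21875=-0.00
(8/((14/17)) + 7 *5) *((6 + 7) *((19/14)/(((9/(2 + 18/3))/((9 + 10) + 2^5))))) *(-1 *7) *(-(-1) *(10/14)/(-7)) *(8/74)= 2761.61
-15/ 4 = -3.75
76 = 76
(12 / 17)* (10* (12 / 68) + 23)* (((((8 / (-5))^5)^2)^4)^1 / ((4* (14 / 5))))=839407479338174373738754158567037599744 / 3679815563373267650604248046875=228111291.15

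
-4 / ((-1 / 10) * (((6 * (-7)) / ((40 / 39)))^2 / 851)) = 13616000 / 670761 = 20.30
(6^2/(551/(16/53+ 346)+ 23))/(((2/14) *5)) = 243432/118775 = 2.05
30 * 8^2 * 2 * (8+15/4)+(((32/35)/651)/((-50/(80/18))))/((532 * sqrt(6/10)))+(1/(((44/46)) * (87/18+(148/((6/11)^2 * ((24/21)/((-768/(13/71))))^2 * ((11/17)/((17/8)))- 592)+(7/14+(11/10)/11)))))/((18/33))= 13916075316029366555/308421127429782- 32 * sqrt(15)/409104675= 45120.37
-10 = -10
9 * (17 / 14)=153 / 14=10.93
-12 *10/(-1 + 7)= -20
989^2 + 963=979084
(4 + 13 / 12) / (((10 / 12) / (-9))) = -549 / 10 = -54.90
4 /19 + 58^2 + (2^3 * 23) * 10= 98880 /19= 5204.21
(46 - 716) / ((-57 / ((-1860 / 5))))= -83080 / 19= -4372.63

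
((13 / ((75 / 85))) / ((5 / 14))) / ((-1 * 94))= -1547 / 3525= -0.44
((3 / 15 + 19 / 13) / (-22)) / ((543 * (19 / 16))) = -288 / 2458885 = -0.00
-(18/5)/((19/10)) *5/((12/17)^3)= -24565/912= -26.94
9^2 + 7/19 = 1546/19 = 81.37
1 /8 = 0.12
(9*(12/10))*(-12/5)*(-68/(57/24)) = 352512/475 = 742.13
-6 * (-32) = 192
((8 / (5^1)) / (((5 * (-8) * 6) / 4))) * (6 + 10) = -32 / 75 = -0.43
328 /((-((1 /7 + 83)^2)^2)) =-0.00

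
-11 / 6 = -1.83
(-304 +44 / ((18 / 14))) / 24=-607 / 54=-11.24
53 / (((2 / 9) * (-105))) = -159 / 70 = -2.27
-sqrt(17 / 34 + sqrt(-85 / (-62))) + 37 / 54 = 37 / 54-sqrt(1922 + 62 * sqrt(5270)) / 62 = -0.61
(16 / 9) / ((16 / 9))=1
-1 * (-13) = 13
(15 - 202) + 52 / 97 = -18087 / 97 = -186.46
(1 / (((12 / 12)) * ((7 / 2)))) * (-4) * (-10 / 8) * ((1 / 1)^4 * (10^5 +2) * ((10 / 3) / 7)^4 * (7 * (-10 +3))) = -476200000 / 1323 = -359939.53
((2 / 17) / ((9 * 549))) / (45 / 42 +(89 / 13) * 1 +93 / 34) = 0.00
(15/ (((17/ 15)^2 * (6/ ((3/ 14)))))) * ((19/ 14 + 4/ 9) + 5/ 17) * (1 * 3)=5050125/ 1925896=2.62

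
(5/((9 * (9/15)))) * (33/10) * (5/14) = 275/252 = 1.09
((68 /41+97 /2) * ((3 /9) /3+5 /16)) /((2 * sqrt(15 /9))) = 27877 * sqrt(15) /13120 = 8.23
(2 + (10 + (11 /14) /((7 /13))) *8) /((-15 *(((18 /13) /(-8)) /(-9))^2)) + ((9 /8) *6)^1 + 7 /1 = -3307001 /196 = -16872.45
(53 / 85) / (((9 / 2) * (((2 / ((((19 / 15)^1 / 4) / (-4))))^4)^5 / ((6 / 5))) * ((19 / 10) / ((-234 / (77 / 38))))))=-25899491712249165195222009089 / 28738438385136163274137409842839552000000000000000000000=-0.00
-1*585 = -585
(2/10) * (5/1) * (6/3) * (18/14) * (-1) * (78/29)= -1404/203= -6.92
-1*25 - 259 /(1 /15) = -3910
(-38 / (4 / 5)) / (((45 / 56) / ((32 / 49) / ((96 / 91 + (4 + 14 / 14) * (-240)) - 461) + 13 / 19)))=-18317468 / 453165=-40.42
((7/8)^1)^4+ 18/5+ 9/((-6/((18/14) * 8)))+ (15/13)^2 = -240122821/24227840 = -9.91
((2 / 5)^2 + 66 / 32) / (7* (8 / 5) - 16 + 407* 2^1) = 127 / 46240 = 0.00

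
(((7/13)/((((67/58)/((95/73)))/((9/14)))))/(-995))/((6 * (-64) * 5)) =1653/8097930880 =0.00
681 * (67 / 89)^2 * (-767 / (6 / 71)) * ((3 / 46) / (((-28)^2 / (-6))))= 499426617339 / 285662944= 1748.31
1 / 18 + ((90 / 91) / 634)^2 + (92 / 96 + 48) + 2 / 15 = 14723220222437 / 299573787240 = 49.15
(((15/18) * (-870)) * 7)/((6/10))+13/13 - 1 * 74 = -25594/3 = -8531.33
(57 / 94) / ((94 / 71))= 4047 / 8836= 0.46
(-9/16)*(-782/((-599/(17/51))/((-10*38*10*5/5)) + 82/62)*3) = 155451825/211507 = 734.97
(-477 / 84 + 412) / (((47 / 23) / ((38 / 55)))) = 4971749 / 36190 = 137.38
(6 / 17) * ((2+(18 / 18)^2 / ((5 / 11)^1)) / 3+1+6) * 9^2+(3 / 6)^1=40909 / 170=240.64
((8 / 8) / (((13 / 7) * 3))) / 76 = 7 / 2964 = 0.00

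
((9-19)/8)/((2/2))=-5/4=-1.25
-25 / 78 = -0.32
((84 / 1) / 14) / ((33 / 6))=12 / 11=1.09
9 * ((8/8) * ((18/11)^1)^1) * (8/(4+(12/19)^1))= 25.44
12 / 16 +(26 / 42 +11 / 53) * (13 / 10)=8123 / 4452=1.82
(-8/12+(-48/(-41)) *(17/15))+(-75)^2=3459781/615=5625.66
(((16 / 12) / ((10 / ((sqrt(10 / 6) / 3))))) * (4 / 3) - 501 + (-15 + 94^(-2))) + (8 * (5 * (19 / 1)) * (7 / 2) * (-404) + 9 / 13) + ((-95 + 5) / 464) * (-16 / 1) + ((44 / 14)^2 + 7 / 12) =-263238932228345 / 244841142 + 8 * sqrt(15) / 405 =-1075141.67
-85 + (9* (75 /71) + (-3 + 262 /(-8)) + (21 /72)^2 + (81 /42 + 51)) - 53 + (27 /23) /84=-732270281 /6584256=-111.22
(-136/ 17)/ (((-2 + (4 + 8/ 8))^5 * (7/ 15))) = -40/ 567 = -0.07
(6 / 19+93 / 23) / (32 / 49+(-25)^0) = 31115 / 11799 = 2.64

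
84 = 84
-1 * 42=-42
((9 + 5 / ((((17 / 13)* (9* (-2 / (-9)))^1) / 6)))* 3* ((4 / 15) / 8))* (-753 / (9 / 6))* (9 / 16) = -196533 / 340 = -578.04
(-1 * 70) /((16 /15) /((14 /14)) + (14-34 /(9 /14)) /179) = -281925 /3421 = -82.41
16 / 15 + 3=61 / 15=4.07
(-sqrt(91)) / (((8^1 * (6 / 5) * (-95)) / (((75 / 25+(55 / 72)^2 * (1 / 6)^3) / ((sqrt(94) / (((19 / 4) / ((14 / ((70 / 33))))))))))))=16811285 * sqrt(8554) / 666901610496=0.00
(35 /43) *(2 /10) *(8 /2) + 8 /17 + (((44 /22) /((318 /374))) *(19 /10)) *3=2814543 /193715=14.53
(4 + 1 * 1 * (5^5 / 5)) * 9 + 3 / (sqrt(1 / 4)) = 5667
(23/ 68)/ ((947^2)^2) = 23/ 54690114008708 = 0.00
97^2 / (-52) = -9409 / 52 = -180.94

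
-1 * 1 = -1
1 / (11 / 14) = 14 / 11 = 1.27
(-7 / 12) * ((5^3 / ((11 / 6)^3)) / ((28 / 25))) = -28125 / 2662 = -10.57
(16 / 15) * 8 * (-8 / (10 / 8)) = -4096 / 75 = -54.61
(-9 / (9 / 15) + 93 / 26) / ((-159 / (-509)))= -50391 / 1378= -36.57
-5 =-5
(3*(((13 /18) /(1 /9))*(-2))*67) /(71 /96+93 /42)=-1755936 /1985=-884.60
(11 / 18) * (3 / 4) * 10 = 55 / 12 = 4.58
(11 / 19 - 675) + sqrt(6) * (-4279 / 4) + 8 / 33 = -4279 * sqrt(6) / 4 - 422710 / 627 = -3294.52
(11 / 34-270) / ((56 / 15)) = -137535 / 1904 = -72.23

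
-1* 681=-681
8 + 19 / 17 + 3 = 206 / 17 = 12.12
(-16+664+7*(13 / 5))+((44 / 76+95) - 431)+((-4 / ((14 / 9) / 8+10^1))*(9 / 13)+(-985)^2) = 439899430909 / 453245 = 970555.51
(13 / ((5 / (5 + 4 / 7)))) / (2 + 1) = 169 / 35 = 4.83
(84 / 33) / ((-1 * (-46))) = 0.06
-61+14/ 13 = -779/ 13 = -59.92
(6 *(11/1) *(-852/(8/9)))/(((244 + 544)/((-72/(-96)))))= -189783/3152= -60.21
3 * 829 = 2487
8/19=0.42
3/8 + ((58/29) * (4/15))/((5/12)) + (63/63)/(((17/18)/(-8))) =-23173/3400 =-6.82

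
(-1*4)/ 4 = -1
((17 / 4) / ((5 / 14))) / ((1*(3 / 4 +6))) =1.76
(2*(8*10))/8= 20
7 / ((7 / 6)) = 6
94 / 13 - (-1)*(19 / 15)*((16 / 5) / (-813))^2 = 23299220482 / 3222223875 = 7.23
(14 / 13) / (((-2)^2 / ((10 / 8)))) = 35 / 104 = 0.34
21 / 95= 0.22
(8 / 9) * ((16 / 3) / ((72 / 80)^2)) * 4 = 51200 / 2187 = 23.41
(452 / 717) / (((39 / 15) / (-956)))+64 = -6544 / 39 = -167.79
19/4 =4.75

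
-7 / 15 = -0.47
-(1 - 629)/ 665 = 628/ 665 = 0.94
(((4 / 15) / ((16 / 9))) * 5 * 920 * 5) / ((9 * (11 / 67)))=77050 / 33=2334.85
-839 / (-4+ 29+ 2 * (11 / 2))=-839 / 36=-23.31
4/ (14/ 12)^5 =31104/ 16807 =1.85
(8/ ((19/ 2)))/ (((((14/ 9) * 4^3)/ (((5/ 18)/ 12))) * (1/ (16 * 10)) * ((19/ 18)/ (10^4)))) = 750000/ 2527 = 296.79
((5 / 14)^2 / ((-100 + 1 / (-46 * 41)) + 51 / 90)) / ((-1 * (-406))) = -353625 / 111923007392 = -0.00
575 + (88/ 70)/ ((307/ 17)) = 6179123/ 10745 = 575.07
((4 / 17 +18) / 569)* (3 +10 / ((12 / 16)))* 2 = 30380 / 29019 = 1.05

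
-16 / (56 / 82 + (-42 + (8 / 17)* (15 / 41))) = 5576 / 14339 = 0.39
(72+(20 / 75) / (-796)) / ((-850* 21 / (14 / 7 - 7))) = 214919 / 10656450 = 0.02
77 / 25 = 3.08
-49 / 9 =-5.44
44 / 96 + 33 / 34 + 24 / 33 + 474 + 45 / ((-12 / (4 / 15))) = 2132501 / 4488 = 475.16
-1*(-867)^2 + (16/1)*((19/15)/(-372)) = -1048606231/1395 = -751689.05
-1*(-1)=1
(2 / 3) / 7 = 2 / 21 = 0.10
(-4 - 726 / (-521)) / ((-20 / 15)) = 2037 / 1042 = 1.95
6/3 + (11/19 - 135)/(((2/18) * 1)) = -1207.79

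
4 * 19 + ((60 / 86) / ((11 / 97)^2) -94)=188616 / 5203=36.25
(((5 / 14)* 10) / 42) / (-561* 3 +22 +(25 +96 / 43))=-1075 / 20654088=-0.00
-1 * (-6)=6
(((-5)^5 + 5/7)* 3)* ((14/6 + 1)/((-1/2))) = 437400/7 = 62485.71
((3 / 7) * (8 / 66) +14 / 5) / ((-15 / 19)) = -6954 / 1925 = -3.61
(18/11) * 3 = 4.91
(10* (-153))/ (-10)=153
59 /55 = 1.07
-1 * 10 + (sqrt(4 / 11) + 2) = -8 + 2 * sqrt(11) / 11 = -7.40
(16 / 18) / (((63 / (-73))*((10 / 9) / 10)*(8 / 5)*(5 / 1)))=-1.16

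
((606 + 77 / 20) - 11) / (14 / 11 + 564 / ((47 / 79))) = 131747 / 208840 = 0.63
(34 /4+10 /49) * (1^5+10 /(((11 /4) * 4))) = 2559 /154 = 16.62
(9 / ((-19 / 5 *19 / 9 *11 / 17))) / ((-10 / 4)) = 2754 / 3971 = 0.69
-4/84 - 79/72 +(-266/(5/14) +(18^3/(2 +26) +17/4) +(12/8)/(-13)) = -17478263/32760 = -533.52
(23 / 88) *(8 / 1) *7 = 161 / 11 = 14.64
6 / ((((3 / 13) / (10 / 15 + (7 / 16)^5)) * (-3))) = -5.92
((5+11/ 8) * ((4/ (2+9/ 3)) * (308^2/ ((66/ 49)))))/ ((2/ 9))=8081766/ 5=1616353.20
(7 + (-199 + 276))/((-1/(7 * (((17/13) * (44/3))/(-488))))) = 18326/793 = 23.11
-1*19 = -19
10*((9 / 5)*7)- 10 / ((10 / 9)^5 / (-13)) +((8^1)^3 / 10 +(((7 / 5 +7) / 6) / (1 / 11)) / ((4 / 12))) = 3001637 / 10000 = 300.16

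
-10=-10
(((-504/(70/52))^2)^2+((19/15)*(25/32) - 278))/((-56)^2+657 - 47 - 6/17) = 20042113899601567/3820560000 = 5245857.65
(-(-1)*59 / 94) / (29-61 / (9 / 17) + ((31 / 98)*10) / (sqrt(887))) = -438775153236 / 60274889285689-36296505*sqrt(887) / 120549778571378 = -0.01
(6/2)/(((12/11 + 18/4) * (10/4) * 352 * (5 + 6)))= 1/18040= 0.00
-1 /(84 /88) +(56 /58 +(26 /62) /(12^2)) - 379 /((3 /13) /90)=-133944311281 /906192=-147810.08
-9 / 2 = -4.50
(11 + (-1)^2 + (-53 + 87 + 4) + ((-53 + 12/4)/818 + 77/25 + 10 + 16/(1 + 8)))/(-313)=-5962912/28803825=-0.21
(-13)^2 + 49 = 218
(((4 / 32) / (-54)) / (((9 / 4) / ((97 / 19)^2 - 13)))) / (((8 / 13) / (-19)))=0.41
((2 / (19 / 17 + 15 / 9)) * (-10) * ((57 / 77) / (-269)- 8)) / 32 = 1.80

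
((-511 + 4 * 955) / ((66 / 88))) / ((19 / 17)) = 75004 / 19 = 3947.58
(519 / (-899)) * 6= -3114 / 899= -3.46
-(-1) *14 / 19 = 14 / 19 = 0.74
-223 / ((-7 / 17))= 3791 / 7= 541.57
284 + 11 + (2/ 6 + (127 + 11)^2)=19339.33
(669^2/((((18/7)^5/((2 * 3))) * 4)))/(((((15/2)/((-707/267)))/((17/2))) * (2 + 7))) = -10045423746757/5045146560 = -1991.11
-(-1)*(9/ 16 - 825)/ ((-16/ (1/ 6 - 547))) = -14426557/ 512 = -28176.87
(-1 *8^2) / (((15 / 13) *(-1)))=55.47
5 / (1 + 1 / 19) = 19 / 4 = 4.75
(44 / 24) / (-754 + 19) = -11 / 4410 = -0.00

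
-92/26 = -3.54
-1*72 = -72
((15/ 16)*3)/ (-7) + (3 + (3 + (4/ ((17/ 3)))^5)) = 918119523/ 159023984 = 5.77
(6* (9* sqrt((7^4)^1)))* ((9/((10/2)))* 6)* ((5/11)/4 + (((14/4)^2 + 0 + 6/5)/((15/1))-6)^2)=102781505799/137500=747501.86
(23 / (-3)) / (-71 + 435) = -23 / 1092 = -0.02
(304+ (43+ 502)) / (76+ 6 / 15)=11.11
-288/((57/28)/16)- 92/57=-129116/57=-2265.19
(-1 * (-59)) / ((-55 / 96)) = -5664 / 55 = -102.98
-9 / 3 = -3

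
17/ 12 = 1.42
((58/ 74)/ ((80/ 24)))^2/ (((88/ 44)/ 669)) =5063661/ 273800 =18.49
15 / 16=0.94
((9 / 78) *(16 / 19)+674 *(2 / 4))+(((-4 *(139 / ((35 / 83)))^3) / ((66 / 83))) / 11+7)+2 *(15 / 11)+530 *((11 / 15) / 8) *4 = -20986891384769227 / 1281405125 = -16378029.85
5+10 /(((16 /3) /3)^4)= 196645 /32768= 6.00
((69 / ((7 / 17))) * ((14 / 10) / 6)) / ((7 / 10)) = 55.86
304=304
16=16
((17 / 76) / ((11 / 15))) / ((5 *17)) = 3 / 836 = 0.00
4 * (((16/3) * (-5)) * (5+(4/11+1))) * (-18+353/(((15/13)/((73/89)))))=-1393132160/8811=-158112.83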